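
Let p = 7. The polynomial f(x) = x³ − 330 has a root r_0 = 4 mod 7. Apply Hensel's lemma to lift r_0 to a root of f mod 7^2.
r_1 = 32 (mod 49)

Hensel: r_{i+1} = r_i − f(r_i)/f′(r_i) mod 7^{i+2}, where f′(x) = 3x². Iterate:
  r_0 = 4 (mod 7)
  r_1 = 32 (mod 49)
Final: r = 32 with f(r) ≡ 0 mod 7^2.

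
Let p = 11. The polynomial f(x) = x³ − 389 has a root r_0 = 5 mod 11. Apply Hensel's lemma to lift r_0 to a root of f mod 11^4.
r_3 = 12336 (mod 14641)

Hensel: r_{i+1} = r_i − f(r_i)/f′(r_i) mod 11^{i+2}, where f′(x) = 3x². Iterate:
  r_0 = 5 (mod 11)
  r_1 = 115 (mod 121)
  r_2 = 357 (mod 1331)
  r_3 = 12336 (mod 14641)
Final: r = 12336 with f(r) ≡ 0 mod 11^4.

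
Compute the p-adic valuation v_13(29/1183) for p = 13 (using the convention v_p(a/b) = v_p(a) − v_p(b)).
v_13(29/1183) = -2

Factor powers of 13 from the numerator and denominator of the reduced fraction: 29 = 13^0 · 29 and 1183 = 13^2 · 7. Apply v_p(a/b) = v_p(a) − v_p(b): v_13(29/1183) = 0 − 2 = -2.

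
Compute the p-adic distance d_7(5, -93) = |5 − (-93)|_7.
d_7(5, -93) = 1/49

Step 1 — x − y = 5 − (-93) = 98. Step 2 — v_7(98) = 2 (factor: 98 = (7^2 · 2); the sign does not affect v_p). Step 3 — |x − y|_7 = 7^{-2} = 1/49.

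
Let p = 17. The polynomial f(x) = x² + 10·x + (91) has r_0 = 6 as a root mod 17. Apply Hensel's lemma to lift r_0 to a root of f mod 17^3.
r_2 = 720 (mod 4913)

Hensel: r_{i+1} = r_i − f(r_i)·(f′(r_i))^{-1} mod 17^{i+2}, f′(x) = 2x + 10. Iterate:
  r_0 = 6 (mod 17)
  r_1 = 142 (mod 289)
  r_2 = 720 (mod 4913)
Final: r = 720 satisfies f(r) ≡ 0 mod 17^3.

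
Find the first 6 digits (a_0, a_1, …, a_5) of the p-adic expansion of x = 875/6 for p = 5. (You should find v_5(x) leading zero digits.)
(a_0, …, a_5) = (0, 0, 0, 2, 4, 0)

v_5(875/6) = 3, so a_0 = ... = a_2 = 0. Factor out: x = 5^3 · u with u = 7/6 a unit in ℤ_5. Expand u iteratively via a_{v+i} = u_i mod 5, u_{i+1} = (u_i − a_{v+i})/5:
  u_0 = 7/6;  a_3 = 2;  u_1 = (u_0 − 2)/5 = -1/6
  u_1 = -1/6;  a_4 = 4;  u_2 = (u_1 − 4)/5 = -5/6
  u_2 = -5/6;  a_5 = 0;  u_3 = (u_2 − 0)/5 = -1/6
Digits: (0, 0, 0, 2, 4, 0).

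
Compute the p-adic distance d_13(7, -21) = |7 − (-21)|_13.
d_13(7, -21) = 1

Step 1 — x − y = 7 − (-21) = 28. Step 2 — v_13(28) = 0 (factor: 28 = (13^0 · 28); the sign does not affect v_p). Step 3 — |x − y|_13 = 13^{0} = 1.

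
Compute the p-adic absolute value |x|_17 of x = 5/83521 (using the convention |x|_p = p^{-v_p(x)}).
|5/83521|_17 = 83521

Step 1 — compute v_17(x) by factoring powers of 17 out of the numerator and denominator: v_17(5/83521) = -4. Step 2 — apply |x|_p = p^{-v_p(x)} = 17^{4} = 83521.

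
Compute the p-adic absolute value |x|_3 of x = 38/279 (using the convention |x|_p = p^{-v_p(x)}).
|38/279|_3 = 9

Step 1 — compute v_3(x) by factoring powers of 3 out of the numerator and denominator: v_3(38/279) = -2. Step 2 — apply |x|_p = p^{-v_p(x)} = 3^{2} = 9.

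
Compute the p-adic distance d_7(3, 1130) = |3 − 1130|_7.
d_7(3, 1130) = 1/49

Step 1 — x − y = 3 − 1130 = -1127. Step 2 — v_7(-1127) = 2 (factor: -1127 = −(7^2 · 23); the sign does not affect v_p). Step 3 — |x − y|_7 = 7^{-2} = 1/49.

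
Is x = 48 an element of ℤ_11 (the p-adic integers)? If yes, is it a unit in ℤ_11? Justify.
x ∈ ℤ_11^× (unit); v_11(x) = 0

ℤ_11 = {x ∈ ℚ_11 : v_11(x) ≥ 0} and ℤ_11^× = {x ∈ ℤ_11 : v_11(x) = 0}. Here v_11(48) = v_11(num) − v_11(den) = 0; compare against these criteria.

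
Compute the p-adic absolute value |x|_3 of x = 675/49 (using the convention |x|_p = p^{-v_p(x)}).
|675/49|_3 = 1/27

Step 1 — compute v_3(x) by factoring powers of 3 out of the numerator and denominator: v_3(675/49) = 3. Step 2 — apply |x|_p = p^{-v_p(x)} = 3^{-3} = 1/27.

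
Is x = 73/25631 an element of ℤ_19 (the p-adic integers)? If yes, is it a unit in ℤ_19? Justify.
x ∉ ℤ_19 (v_19(x) = -2 < 0)

ℤ_19 = {x ∈ ℚ_19 : v_19(x) ≥ 0} and ℤ_19^× = {x ∈ ℤ_19 : v_19(x) = 0}. Here v_19(73/25631) = v_19(num) − v_19(den) = -2; compare against these criteria.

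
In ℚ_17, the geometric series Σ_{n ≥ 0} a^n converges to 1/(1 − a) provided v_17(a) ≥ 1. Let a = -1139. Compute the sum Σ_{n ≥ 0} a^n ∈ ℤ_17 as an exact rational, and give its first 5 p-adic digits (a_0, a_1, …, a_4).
Σ a^n = 1/(1 − a) = 1/1140;  first 5 digits = (1, 1, 14, 9, 4)

v_17(a) = 1 ≥ 1, so the series converges in ℤ_17 to 1/(1 − a) = 1/(1 − (-1139)) = 1/1140. Expand this rational in ℤ_17: compute digits iteratively via d_i = x_i mod 17, x_{i+1} = (x_i − d_i)/17. The first 5 digits are (1, 1, 14, 9, 4).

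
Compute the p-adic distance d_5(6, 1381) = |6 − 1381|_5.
d_5(6, 1381) = 1/125

Step 1 — x − y = 6 − 1381 = -1375. Step 2 — v_5(-1375) = 3 (factor: -1375 = −(5^3 · 11); the sign does not affect v_p). Step 3 — |x − y|_5 = 5^{-3} = 1/125.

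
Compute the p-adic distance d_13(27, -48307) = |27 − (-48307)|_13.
d_13(27, -48307) = 1/2197

Step 1 — x − y = 27 − (-48307) = 48334. Step 2 — v_13(48334) = 3 (factor: 48334 = (13^3 · 22); the sign does not affect v_p). Step 3 — |x − y|_13 = 13^{-3} = 1/2197.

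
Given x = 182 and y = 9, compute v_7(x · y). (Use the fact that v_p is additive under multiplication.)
v_7(1638) = 1

v_p(x) = 1 (factor: 182 = 7^1 · 26); v_p(y) = 0 (factor: 9 = 7^0 · 9). Additivity: v_p(xy) = v_p(x) + v_p(y) = 1 + 0 = 1. (Direct check: xy = 1638 = 7^1 · (234).)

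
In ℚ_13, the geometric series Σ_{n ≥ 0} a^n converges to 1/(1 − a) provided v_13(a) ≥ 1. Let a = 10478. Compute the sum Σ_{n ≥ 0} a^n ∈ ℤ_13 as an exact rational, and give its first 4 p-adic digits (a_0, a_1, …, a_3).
Σ a^n = 1/(1 − a) = -1/10477;  first 4 digits = (1, 0, 10, 4)

v_13(a) = 2 ≥ 1, so the series converges in ℤ_13 to 1/(1 − a) = 1/(1 − 10478) = -1/10477. Expand this rational in ℤ_13: compute digits iteratively via d_i = x_i mod 13, x_{i+1} = (x_i − d_i)/13. The first 4 digits are (1, 0, 10, 4).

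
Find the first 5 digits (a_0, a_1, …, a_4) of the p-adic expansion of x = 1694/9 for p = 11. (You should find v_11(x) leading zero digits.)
(a_0, …, a_4) = (0, 0, 4, 1, 6)

v_11(1694/9) = 2, so a_0 = ... = a_1 = 0. Factor out: x = 11^2 · u with u = 14/9 a unit in ℤ_11. Expand u iteratively via a_{v+i} = u_i mod 11, u_{i+1} = (u_i − a_{v+i})/11:
  u_0 = 14/9;  a_2 = 4;  u_1 = (u_0 − 4)/11 = -2/9
  u_1 = -2/9;  a_3 = 1;  u_2 = (u_1 − 1)/11 = -1/9
  u_2 = -1/9;  a_4 = 6;  u_3 = (u_2 − 6)/11 = -5/9
Digits: (0, 0, 4, 1, 6).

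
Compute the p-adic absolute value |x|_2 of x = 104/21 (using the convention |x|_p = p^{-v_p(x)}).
|104/21|_2 = 1/8

Step 1 — compute v_2(x) by factoring powers of 2 out of the numerator and denominator: v_2(104/21) = 3. Step 2 — apply |x|_p = p^{-v_p(x)} = 2^{-3} = 1/8.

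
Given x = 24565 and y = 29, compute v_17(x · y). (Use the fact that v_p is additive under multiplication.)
v_17(712385) = 3

v_p(x) = 3 (factor: 24565 = 17^3 · 5); v_p(y) = 0 (factor: 29 = 17^0 · 29). Additivity: v_p(xy) = v_p(x) + v_p(y) = 3 + 0 = 3. (Direct check: xy = 712385 = 17^3 · (145).)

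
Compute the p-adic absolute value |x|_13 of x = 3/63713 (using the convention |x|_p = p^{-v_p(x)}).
|3/63713|_13 = 2197

Step 1 — compute v_13(x) by factoring powers of 13 out of the numerator and denominator: v_13(3/63713) = -3. Step 2 — apply |x|_p = p^{-v_p(x)} = 13^{3} = 2197.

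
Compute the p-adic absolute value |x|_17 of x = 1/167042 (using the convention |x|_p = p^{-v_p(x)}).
|1/167042|_17 = 83521

Step 1 — compute v_17(x) by factoring powers of 17 out of the numerator and denominator: v_17(1/167042) = -4. Step 2 — apply |x|_p = p^{-v_p(x)} = 17^{4} = 83521.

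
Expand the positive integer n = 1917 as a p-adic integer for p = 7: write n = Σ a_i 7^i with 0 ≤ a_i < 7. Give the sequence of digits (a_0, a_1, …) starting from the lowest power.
(a_0, a_1, …) = (6, 0, 4, 5)

Repeated division by 7 gives the digits low-to-high: 1917 = 6 + 4·7^2 + 5·7^3. Digit sequence: (6, 0, 4, 5).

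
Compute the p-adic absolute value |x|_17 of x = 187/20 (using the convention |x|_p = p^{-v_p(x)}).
|187/20|_17 = 1/17

Step 1 — compute v_17(x) by factoring powers of 17 out of the numerator and denominator: v_17(187/20) = 1. Step 2 — apply |x|_p = p^{-v_p(x)} = 17^{-1} = 1/17.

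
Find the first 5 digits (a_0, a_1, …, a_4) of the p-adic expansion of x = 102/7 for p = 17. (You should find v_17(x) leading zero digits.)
(a_0, …, a_4) = (0, 13, 9, 14, 4)

v_17(102/7) = 1, so a_0 = ... = a_0 = 0. Factor out: x = 17^1 · u with u = 6/7 a unit in ℤ_17. Expand u iteratively via a_{v+i} = u_i mod 17, u_{i+1} = (u_i − a_{v+i})/17:
  u_0 = 6/7;  a_1 = 13;  u_1 = (u_0 − 13)/17 = -5/7
  u_1 = -5/7;  a_2 = 9;  u_2 = (u_1 − 9)/17 = -4/7
  u_2 = -4/7;  a_3 = 14;  u_3 = (u_2 − 14)/17 = -6/7
  u_3 = -6/7;  a_4 = 4;  u_4 = (u_3 − 4)/17 = -2/7
Digits: (0, 13, 9, 14, 4).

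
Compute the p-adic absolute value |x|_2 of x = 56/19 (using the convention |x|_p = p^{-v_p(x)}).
|56/19|_2 = 1/8

Step 1 — compute v_2(x) by factoring powers of 2 out of the numerator and denominator: v_2(56/19) = 3. Step 2 — apply |x|_p = p^{-v_p(x)} = 2^{-3} = 1/8.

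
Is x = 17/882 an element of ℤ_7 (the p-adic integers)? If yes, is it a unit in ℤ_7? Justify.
x ∉ ℤ_7 (v_7(x) = -2 < 0)

ℤ_7 = {x ∈ ℚ_7 : v_7(x) ≥ 0} and ℤ_7^× = {x ∈ ℤ_7 : v_7(x) = 0}. Here v_7(17/882) = v_7(num) − v_7(den) = -2; compare against these criteria.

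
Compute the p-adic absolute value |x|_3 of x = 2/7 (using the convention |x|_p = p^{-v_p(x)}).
|2/7|_3 = 1

Step 1 — compute v_3(x) by factoring powers of 3 out of the numerator and denominator: v_3(2/7) = 0. Step 2 — apply |x|_p = p^{-v_p(x)} = 3^{0} = 1.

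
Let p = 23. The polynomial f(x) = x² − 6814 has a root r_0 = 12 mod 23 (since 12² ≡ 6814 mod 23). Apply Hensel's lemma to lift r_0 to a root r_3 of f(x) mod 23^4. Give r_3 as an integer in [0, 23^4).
r_3 = 78097 (mod 279841)

Hensel's recurrence: r_{i+1} = r_i − f(r_i)·(f′(r_i))^{-1} mod 23^{i+2}, with f′(x) = 2x. Iterate:
  r_0 = 12 (mod 23)
  r_1 = 334 (mod 529)
  r_2 = 5095 (mod 12167)
  r_3 = 78097 (mod 279841)
Final: r_3 = 78097, and one checks f(r_3) ≡ 0 mod 23^4.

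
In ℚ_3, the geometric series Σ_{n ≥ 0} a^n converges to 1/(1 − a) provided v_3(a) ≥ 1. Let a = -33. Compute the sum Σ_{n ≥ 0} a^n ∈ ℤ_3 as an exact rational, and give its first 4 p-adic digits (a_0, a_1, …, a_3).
Σ a^n = 1/(1 − a) = 1/34;  first 4 digits = (1, 1, 0, 1)

v_3(a) = 1 ≥ 1, so the series converges in ℤ_3 to 1/(1 − a) = 1/(1 − (-33)) = 1/34. Expand this rational in ℤ_3: compute digits iteratively via d_i = x_i mod 3, x_{i+1} = (x_i − d_i)/3. The first 4 digits are (1, 1, 0, 1).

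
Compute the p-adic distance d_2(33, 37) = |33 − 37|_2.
d_2(33, 37) = 1/4

Step 1 — x − y = 33 − 37 = -4. Step 2 — v_2(-4) = 2 (factor: -4 = −(2^2 · 1); the sign does not affect v_p). Step 3 — |x − y|_2 = 2^{-2} = 1/4.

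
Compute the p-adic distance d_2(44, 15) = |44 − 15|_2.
d_2(44, 15) = 1

Step 1 — x − y = 44 − 15 = 29. Step 2 — v_2(29) = 0 (factor: 29 = (2^0 · 29); the sign does not affect v_p). Step 3 — |x − y|_2 = 2^{0} = 1.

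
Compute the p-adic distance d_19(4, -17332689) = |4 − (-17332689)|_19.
d_19(4, -17332689) = 1/2476099

Step 1 — x − y = 4 − (-17332689) = 17332693. Step 2 — v_19(17332693) = 5 (factor: 17332693 = (19^5 · 7); the sign does not affect v_p). Step 3 — |x − y|_19 = 19^{-5} = 1/2476099.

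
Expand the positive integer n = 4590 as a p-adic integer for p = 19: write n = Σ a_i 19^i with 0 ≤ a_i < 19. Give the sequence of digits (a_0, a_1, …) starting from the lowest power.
(a_0, a_1, …) = (11, 13, 12)

Repeated division by 19 gives the digits low-to-high: 4590 = 11 + 13·19^1 + 12·19^2. Digit sequence: (11, 13, 12).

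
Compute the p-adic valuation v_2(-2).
v_2(-2) = 1

v_2(n) is the largest exponent k such that 2^k divides n. Factor out: -2 = -2^1 · 1. (Sign doesn't affect v_p.) So v_2(-2) = 1.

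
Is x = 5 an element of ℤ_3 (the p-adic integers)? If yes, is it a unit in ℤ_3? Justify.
x ∈ ℤ_3^× (unit); v_3(x) = 0

ℤ_3 = {x ∈ ℚ_3 : v_3(x) ≥ 0} and ℤ_3^× = {x ∈ ℤ_3 : v_3(x) = 0}. Here v_3(5) = v_3(num) − v_3(den) = 0; compare against these criteria.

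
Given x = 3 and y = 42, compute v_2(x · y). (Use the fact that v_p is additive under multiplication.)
v_2(126) = 1

v_p(x) = 0 (factor: 3 = 2^0 · 3); v_p(y) = 1 (factor: 42 = 2^1 · 21). Additivity: v_p(xy) = v_p(x) + v_p(y) = 0 + 1 = 1. (Direct check: xy = 126 = 2^1 · (63).)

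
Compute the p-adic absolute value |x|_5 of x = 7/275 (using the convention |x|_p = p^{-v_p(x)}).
|7/275|_5 = 25

Step 1 — compute v_5(x) by factoring powers of 5 out of the numerator and denominator: v_5(7/275) = -2. Step 2 — apply |x|_p = p^{-v_p(x)} = 5^{2} = 25.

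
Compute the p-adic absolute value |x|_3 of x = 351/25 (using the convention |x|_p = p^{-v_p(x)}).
|351/25|_3 = 1/27

Step 1 — compute v_3(x) by factoring powers of 3 out of the numerator and denominator: v_3(351/25) = 3. Step 2 — apply |x|_p = p^{-v_p(x)} = 3^{-3} = 1/27.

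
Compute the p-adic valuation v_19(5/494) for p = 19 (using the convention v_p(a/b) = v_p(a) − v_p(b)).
v_19(5/494) = -1

Factor powers of 19 from the numerator and denominator of the reduced fraction: 5 = 19^0 · 5 and 494 = 19^1 · 26. Apply v_p(a/b) = v_p(a) − v_p(b): v_19(5/494) = 0 − 1 = -1.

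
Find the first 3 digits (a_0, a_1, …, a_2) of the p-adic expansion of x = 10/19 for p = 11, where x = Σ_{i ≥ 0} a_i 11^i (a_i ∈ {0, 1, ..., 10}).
(a_0, …, a_2) = (4, 2, 5)

v_11(10/19) = 0 (numerator and denominator both coprime to 11), so x ∈ ℤ_11^×. Compute digits iteratively via a_i = x_i mod 11, x_{i+1} = (x_i − a_i)/11, with x_0 = x:
  x_0 = 10/19;  a_0 = 4;  x_1 = (x_0 − 4)/11 = -6/19
  x_1 = -6/19;  a_1 = 2;  x_2 = (x_1 − 2)/11 = -4/19
  x_2 = -4/19;  a_2 = 5;  x_3 = (x_2 − 5)/11 = -9/19
Digits: (4, 2, 5).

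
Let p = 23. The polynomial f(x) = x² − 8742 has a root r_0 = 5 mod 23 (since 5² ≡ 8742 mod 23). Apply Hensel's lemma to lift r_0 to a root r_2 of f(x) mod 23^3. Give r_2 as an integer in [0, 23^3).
r_2 = 6008 (mod 12167)

Hensel's recurrence: r_{i+1} = r_i − f(r_i)·(f′(r_i))^{-1} mod 23^{i+2}, with f′(x) = 2x. Iterate:
  r_0 = 5 (mod 23)
  r_1 = 189 (mod 529)
  r_2 = 6008 (mod 12167)
Final: r_2 = 6008, and one checks f(r_2) ≡ 0 mod 23^3.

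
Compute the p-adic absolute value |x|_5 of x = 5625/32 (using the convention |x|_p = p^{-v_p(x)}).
|5625/32|_5 = 1/625

Step 1 — compute v_5(x) by factoring powers of 5 out of the numerator and denominator: v_5(5625/32) = 4. Step 2 — apply |x|_p = p^{-v_p(x)} = 5^{-4} = 1/625.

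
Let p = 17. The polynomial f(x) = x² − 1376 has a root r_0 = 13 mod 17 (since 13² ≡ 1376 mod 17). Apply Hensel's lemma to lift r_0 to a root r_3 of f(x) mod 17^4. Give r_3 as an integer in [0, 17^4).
r_3 = 79590 (mod 83521)

Hensel's recurrence: r_{i+1} = r_i − f(r_i)·(f′(r_i))^{-1} mod 17^{i+2}, with f′(x) = 2x. Iterate:
  r_0 = 13 (mod 17)
  r_1 = 115 (mod 289)
  r_2 = 982 (mod 4913)
  r_3 = 79590 (mod 83521)
Final: r_3 = 79590, and one checks f(r_3) ≡ 0 mod 17^4.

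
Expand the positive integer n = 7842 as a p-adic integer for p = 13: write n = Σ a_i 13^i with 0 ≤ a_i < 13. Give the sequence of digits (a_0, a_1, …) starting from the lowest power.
(a_0, a_1, …) = (3, 5, 7, 3)

Repeated division by 13 gives the digits low-to-high: 7842 = 3 + 5·13^1 + 7·13^2 + 3·13^3. Digit sequence: (3, 5, 7, 3).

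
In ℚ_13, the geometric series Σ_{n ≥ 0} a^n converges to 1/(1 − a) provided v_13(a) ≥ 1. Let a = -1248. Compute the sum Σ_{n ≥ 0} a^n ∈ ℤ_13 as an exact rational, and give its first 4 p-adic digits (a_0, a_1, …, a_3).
Σ a^n = 1/(1 − a) = 1/1249;  first 4 digits = (1, 8, 4, 11)

v_13(a) = 1 ≥ 1, so the series converges in ℤ_13 to 1/(1 − a) = 1/(1 − (-1248)) = 1/1249. Expand this rational in ℤ_13: compute digits iteratively via d_i = x_i mod 13, x_{i+1} = (x_i − d_i)/13. The first 4 digits are (1, 8, 4, 11).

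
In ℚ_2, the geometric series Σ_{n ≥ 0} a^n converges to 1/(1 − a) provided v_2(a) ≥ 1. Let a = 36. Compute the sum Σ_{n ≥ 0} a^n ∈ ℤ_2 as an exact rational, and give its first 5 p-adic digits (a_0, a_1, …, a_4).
Σ a^n = 1/(1 − a) = -1/35;  first 5 digits = (1, 0, 1, 0, 1)

v_2(a) = 2 ≥ 1, so the series converges in ℤ_2 to 1/(1 − a) = 1/(1 − 36) = -1/35. Expand this rational in ℤ_2: compute digits iteratively via d_i = x_i mod 2, x_{i+1} = (x_i − d_i)/2. The first 5 digits are (1, 0, 1, 0, 1).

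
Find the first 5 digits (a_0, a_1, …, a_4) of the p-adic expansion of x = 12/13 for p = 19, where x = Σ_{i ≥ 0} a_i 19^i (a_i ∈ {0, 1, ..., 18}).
(a_0, …, a_4) = (17, 5, 7, 4, 10)

v_19(12/13) = 0 (numerator and denominator both coprime to 19), so x ∈ ℤ_19^×. Compute digits iteratively via a_i = x_i mod 19, x_{i+1} = (x_i − a_i)/19, with x_0 = x:
  x_0 = 12/13;  a_0 = 17;  x_1 = (x_0 − 17)/19 = -11/13
  x_1 = -11/13;  a_1 = 5;  x_2 = (x_1 − 5)/19 = -4/13
  x_2 = -4/13;  a_2 = 7;  x_3 = (x_2 − 7)/19 = -5/13
  x_3 = -5/13;  a_3 = 4;  x_4 = (x_3 − 4)/19 = -3/13
  x_4 = -3/13;  a_4 = 10;  x_5 = (x_4 − 10)/19 = -7/13
Digits: (17, 5, 7, 4, 10).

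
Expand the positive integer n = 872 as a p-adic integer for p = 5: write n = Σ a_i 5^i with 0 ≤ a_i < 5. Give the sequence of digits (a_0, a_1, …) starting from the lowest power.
(a_0, a_1, …) = (2, 4, 4, 1, 1)

Repeated division by 5 gives the digits low-to-high: 872 = 2 + 4·5^1 + 4·5^2 + 1·5^3 + 1·5^4. Digit sequence: (2, 4, 4, 1, 1).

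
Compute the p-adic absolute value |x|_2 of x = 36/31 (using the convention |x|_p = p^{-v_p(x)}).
|36/31|_2 = 1/4

Step 1 — compute v_2(x) by factoring powers of 2 out of the numerator and denominator: v_2(36/31) = 2. Step 2 — apply |x|_p = p^{-v_p(x)} = 2^{-2} = 1/4.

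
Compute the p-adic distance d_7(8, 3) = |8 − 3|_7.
d_7(8, 3) = 1

Step 1 — x − y = 8 − 3 = 5. Step 2 — v_7(5) = 0 (factor: 5 = (7^0 · 5); the sign does not affect v_p). Step 3 — |x − y|_7 = 7^{0} = 1.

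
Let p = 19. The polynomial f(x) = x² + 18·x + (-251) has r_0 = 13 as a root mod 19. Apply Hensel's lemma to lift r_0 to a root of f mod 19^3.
r_2 = 5884 (mod 6859)

Hensel: r_{i+1} = r_i − f(r_i)·(f′(r_i))^{-1} mod 19^{i+2}, f′(x) = 2x + 18. Iterate:
  r_0 = 13 (mod 19)
  r_1 = 108 (mod 361)
  r_2 = 5884 (mod 6859)
Final: r = 5884 satisfies f(r) ≡ 0 mod 19^3.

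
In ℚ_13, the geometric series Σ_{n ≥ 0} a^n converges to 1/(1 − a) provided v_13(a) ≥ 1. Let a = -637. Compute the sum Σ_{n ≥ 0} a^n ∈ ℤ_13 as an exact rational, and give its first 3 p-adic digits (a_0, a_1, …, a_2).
Σ a^n = 1/(1 − a) = 1/638;  first 3 digits = (1, 3, 5)

v_13(a) = 1 ≥ 1, so the series converges in ℤ_13 to 1/(1 − a) = 1/(1 − (-637)) = 1/638. Expand this rational in ℤ_13: compute digits iteratively via d_i = x_i mod 13, x_{i+1} = (x_i − d_i)/13. The first 3 digits are (1, 3, 5).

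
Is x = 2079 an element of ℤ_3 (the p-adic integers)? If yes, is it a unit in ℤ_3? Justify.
x ∈ ℤ_3 but not a unit; v_3(x) = 3 > 0

ℤ_3 = {x ∈ ℚ_3 : v_3(x) ≥ 0} and ℤ_3^× = {x ∈ ℤ_3 : v_3(x) = 0}. Here v_3(2079) = v_3(num) − v_3(den) = 3; compare against these criteria.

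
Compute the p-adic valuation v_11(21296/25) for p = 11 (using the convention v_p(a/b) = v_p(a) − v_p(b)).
v_11(21296/25) = 3

Factor powers of 11 from the numerator and denominator of the reduced fraction: 21296 = 11^3 · 16 and 25 = 11^0 · 25. Apply v_p(a/b) = v_p(a) − v_p(b): v_11(21296/25) = 3 − 0 = 3.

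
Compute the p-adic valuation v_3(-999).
v_3(-999) = 3

v_3(n) is the largest exponent k such that 3^k divides n. Factor out: -999 = -3^3 · 37. (Sign doesn't affect v_p.) So v_3(-999) = 3.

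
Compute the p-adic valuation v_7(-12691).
v_7(-12691) = 3

v_7(n) is the largest exponent k such that 7^k divides n. Factor out: -12691 = -7^3 · 37. (Sign doesn't affect v_p.) So v_7(-12691) = 3.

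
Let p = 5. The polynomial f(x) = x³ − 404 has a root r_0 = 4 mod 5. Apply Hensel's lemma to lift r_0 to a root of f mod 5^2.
r_1 = 9 (mod 25)

Hensel: r_{i+1} = r_i − f(r_i)/f′(r_i) mod 5^{i+2}, where f′(x) = 3x². Iterate:
  r_0 = 4 (mod 5)
  r_1 = 9 (mod 25)
Final: r = 9 with f(r) ≡ 0 mod 5^2.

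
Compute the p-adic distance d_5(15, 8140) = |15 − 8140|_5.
d_5(15, 8140) = 1/625

Step 1 — x − y = 15 − 8140 = -8125. Step 2 — v_5(-8125) = 4 (factor: -8125 = −(5^4 · 13); the sign does not affect v_p). Step 3 — |x − y|_5 = 5^{-4} = 1/625.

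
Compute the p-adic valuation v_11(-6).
v_11(-6) = 0

v_11(n) is the largest exponent k such that 11^k divides n. Factor out: -6 = -11^0 · 6. (Sign doesn't affect v_p.) So v_11(-6) = 0.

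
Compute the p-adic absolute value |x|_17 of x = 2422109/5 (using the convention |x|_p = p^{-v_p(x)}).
|2422109/5|_17 = 1/83521

Step 1 — compute v_17(x) by factoring powers of 17 out of the numerator and denominator: v_17(2422109/5) = 4. Step 2 — apply |x|_p = p^{-v_p(x)} = 17^{-4} = 1/83521.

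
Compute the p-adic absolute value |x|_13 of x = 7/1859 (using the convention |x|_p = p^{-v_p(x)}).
|7/1859|_13 = 169

Step 1 — compute v_13(x) by factoring powers of 13 out of the numerator and denominator: v_13(7/1859) = -2. Step 2 — apply |x|_p = p^{-v_p(x)} = 13^{2} = 169.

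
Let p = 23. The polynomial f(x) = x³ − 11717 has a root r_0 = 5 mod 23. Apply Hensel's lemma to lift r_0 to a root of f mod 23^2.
r_1 = 350 (mod 529)

Hensel: r_{i+1} = r_i − f(r_i)/f′(r_i) mod 23^{i+2}, where f′(x) = 3x². Iterate:
  r_0 = 5 (mod 23)
  r_1 = 350 (mod 529)
Final: r = 350 with f(r) ≡ 0 mod 23^2.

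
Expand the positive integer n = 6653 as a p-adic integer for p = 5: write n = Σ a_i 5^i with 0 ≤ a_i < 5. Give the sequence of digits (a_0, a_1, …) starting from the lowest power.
(a_0, a_1, …) = (3, 0, 1, 3, 0, 2)

Repeated division by 5 gives the digits low-to-high: 6653 = 3 + 1·5^2 + 3·5^3 + 2·5^5. Digit sequence: (3, 0, 1, 3, 0, 2).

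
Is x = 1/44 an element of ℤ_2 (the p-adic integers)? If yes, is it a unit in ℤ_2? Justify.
x ∉ ℤ_2 (v_2(x) = -2 < 0)

ℤ_2 = {x ∈ ℚ_2 : v_2(x) ≥ 0} and ℤ_2^× = {x ∈ ℤ_2 : v_2(x) = 0}. Here v_2(1/44) = v_2(num) − v_2(den) = -2; compare against these criteria.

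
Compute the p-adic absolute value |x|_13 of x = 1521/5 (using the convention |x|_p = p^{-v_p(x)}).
|1521/5|_13 = 1/169

Step 1 — compute v_13(x) by factoring powers of 13 out of the numerator and denominator: v_13(1521/5) = 2. Step 2 — apply |x|_p = p^{-v_p(x)} = 13^{-2} = 1/169.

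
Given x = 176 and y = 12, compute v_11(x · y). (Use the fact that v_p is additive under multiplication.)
v_11(2112) = 1

v_p(x) = 1 (factor: 176 = 11^1 · 16); v_p(y) = 0 (factor: 12 = 11^0 · 12). Additivity: v_p(xy) = v_p(x) + v_p(y) = 1 + 0 = 1. (Direct check: xy = 2112 = 11^1 · (192).)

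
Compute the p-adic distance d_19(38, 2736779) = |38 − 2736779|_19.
d_19(38, 2736779) = 1/130321

Step 1 — x − y = 38 − 2736779 = -2736741. Step 2 — v_19(-2736741) = 4 (factor: -2736741 = −(19^4 · 21); the sign does not affect v_p). Step 3 — |x − y|_19 = 19^{-4} = 1/130321.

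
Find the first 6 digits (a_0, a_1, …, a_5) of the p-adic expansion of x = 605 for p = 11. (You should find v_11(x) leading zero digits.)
(a_0, …, a_5) = (0, 0, 5, 0, 0, 0)

v_11(605) = 2, so a_0 = ... = a_1 = 0. Factor out: x = 11^2 · u with u = 5 a unit in ℤ_11. Expand u iteratively via a_{v+i} = u_i mod 11, u_{i+1} = (u_i − a_{v+i})/11:
  u_0 = 5;  a_2 = 5;  u_1 = (u_0 − 5)/11 = 0
  u_1 = 0;  a_3 = 0;  u_2 = (u_1 − 0)/11 = 0
  u_2 = 0;  a_4 = 0;  u_3 = (u_2 − 0)/11 = 0
  u_3 = 0;  a_5 = 0;  u_4 = (u_3 − 0)/11 = 0
Digits: (0, 0, 5, 0, 0, 0).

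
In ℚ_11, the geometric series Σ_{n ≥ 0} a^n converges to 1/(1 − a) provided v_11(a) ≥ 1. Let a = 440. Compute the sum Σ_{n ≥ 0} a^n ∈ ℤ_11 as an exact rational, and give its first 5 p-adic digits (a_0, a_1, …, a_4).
Σ a^n = 1/(1 − a) = -1/439;  first 5 digits = (1, 7, 8, 4, 4)

v_11(a) = 1 ≥ 1, so the series converges in ℤ_11 to 1/(1 − a) = 1/(1 − 440) = -1/439. Expand this rational in ℤ_11: compute digits iteratively via d_i = x_i mod 11, x_{i+1} = (x_i − d_i)/11. The first 5 digits are (1, 7, 8, 4, 4).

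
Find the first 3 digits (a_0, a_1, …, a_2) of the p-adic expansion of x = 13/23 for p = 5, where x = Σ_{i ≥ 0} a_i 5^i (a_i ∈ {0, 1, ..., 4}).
(a_0, …, a_2) = (1, 1, 0)

v_5(13/23) = 0 (numerator and denominator both coprime to 5), so x ∈ ℤ_5^×. Compute digits iteratively via a_i = x_i mod 5, x_{i+1} = (x_i − a_i)/5, with x_0 = x:
  x_0 = 13/23;  a_0 = 1;  x_1 = (x_0 − 1)/5 = -2/23
  x_1 = -2/23;  a_1 = 1;  x_2 = (x_1 − 1)/5 = -5/23
  x_2 = -5/23;  a_2 = 0;  x_3 = (x_2 − 0)/5 = -1/23
Digits: (1, 1, 0).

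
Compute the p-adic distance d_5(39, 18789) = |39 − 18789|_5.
d_5(39, 18789) = 1/3125

Step 1 — x − y = 39 − 18789 = -18750. Step 2 — v_5(-18750) = 5 (factor: -18750 = −(5^5 · 6); the sign does not affect v_p). Step 3 — |x − y|_5 = 5^{-5} = 1/3125.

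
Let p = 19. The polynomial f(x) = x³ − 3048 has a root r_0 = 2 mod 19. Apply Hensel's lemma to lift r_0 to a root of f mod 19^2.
r_1 = 135 (mod 361)

Hensel: r_{i+1} = r_i − f(r_i)/f′(r_i) mod 19^{i+2}, where f′(x) = 3x². Iterate:
  r_0 = 2 (mod 19)
  r_1 = 135 (mod 361)
Final: r = 135 with f(r) ≡ 0 mod 19^2.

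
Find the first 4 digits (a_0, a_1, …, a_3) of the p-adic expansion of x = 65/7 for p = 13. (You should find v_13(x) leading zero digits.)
(a_0, …, a_3) = (0, 10, 3, 9)

v_13(65/7) = 1, so a_0 = ... = a_0 = 0. Factor out: x = 13^1 · u with u = 5/7 a unit in ℤ_13. Expand u iteratively via a_{v+i} = u_i mod 13, u_{i+1} = (u_i − a_{v+i})/13:
  u_0 = 5/7;  a_1 = 10;  u_1 = (u_0 − 10)/13 = -5/7
  u_1 = -5/7;  a_2 = 3;  u_2 = (u_1 − 3)/13 = -2/7
  u_2 = -2/7;  a_3 = 9;  u_3 = (u_2 − 9)/13 = -5/7
Digits: (0, 10, 3, 9).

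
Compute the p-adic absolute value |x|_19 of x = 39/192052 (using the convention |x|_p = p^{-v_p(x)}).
|39/192052|_19 = 6859

Step 1 — compute v_19(x) by factoring powers of 19 out of the numerator and denominator: v_19(39/192052) = -3. Step 2 — apply |x|_p = p^{-v_p(x)} = 19^{3} = 6859.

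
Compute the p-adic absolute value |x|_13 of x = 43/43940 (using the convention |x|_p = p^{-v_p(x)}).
|43/43940|_13 = 2197

Step 1 — compute v_13(x) by factoring powers of 13 out of the numerator and denominator: v_13(43/43940) = -3. Step 2 — apply |x|_p = p^{-v_p(x)} = 13^{3} = 2197.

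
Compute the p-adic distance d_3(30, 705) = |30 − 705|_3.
d_3(30, 705) = 1/27

Step 1 — x − y = 30 − 705 = -675. Step 2 — v_3(-675) = 3 (factor: -675 = −(3^3 · 25); the sign does not affect v_p). Step 3 — |x − y|_3 = 3^{-3} = 1/27.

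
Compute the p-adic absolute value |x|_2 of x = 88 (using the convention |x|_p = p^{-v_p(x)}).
|88|_2 = 1/8

Step 1 — compute v_2(x) by factoring powers of 2 out of the numerator and denominator: v_2(88) = 3. Step 2 — apply |x|_p = p^{-v_p(x)} = 2^{-3} = 1/8.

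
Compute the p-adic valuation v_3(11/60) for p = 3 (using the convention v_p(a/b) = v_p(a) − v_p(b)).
v_3(11/60) = -1

Factor powers of 3 from the numerator and denominator of the reduced fraction: 11 = 3^0 · 11 and 60 = 3^1 · 20. Apply v_p(a/b) = v_p(a) − v_p(b): v_3(11/60) = 0 − 1 = -1.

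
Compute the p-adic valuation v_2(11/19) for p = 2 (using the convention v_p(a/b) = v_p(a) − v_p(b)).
v_2(11/19) = 0

Factor powers of 2 from the numerator and denominator of the reduced fraction: 11 = 2^0 · 11 and 19 = 2^0 · 19. Apply v_p(a/b) = v_p(a) − v_p(b): v_2(11/19) = 0 − 0 = 0.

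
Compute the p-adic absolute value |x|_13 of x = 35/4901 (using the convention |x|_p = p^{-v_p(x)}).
|35/4901|_13 = 169

Step 1 — compute v_13(x) by factoring powers of 13 out of the numerator and denominator: v_13(35/4901) = -2. Step 2 — apply |x|_p = p^{-v_p(x)} = 13^{2} = 169.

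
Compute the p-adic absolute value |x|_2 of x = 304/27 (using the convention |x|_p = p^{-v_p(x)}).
|304/27|_2 = 1/16

Step 1 — compute v_2(x) by factoring powers of 2 out of the numerator and denominator: v_2(304/27) = 4. Step 2 — apply |x|_p = p^{-v_p(x)} = 2^{-4} = 1/16.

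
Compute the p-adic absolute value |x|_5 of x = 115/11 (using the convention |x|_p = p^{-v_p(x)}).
|115/11|_5 = 1/5

Step 1 — compute v_5(x) by factoring powers of 5 out of the numerator and denominator: v_5(115/11) = 1. Step 2 — apply |x|_p = p^{-v_p(x)} = 5^{-1} = 1/5.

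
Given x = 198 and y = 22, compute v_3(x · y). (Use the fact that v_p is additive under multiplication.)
v_3(4356) = 2

v_p(x) = 2 (factor: 198 = 3^2 · 22); v_p(y) = 0 (factor: 22 = 3^0 · 22). Additivity: v_p(xy) = v_p(x) + v_p(y) = 2 + 0 = 2. (Direct check: xy = 4356 = 3^2 · (484).)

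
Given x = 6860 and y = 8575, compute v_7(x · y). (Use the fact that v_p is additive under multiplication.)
v_7(58824500) = 6

v_p(x) = 3 (factor: 6860 = 7^3 · 20); v_p(y) = 3 (factor: 8575 = 7^3 · 25). Additivity: v_p(xy) = v_p(x) + v_p(y) = 3 + 3 = 6. (Direct check: xy = 58824500 = 7^6 · (500).)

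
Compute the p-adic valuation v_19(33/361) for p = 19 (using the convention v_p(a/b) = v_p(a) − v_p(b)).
v_19(33/361) = -2

Factor powers of 19 from the numerator and denominator of the reduced fraction: 33 = 19^0 · 33 and 361 = 19^2 · 1. Apply v_p(a/b) = v_p(a) − v_p(b): v_19(33/361) = 0 − 2 = -2.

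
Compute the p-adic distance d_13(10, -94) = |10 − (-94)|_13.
d_13(10, -94) = 1/13

Step 1 — x − y = 10 − (-94) = 104. Step 2 — v_13(104) = 1 (factor: 104 = (13^1 · 8); the sign does not affect v_p). Step 3 — |x − y|_13 = 13^{-1} = 1/13.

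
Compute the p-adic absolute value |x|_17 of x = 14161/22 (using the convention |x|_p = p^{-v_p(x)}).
|14161/22|_17 = 1/289

Step 1 — compute v_17(x) by factoring powers of 17 out of the numerator and denominator: v_17(14161/22) = 2. Step 2 — apply |x|_p = p^{-v_p(x)} = 17^{-2} = 1/289.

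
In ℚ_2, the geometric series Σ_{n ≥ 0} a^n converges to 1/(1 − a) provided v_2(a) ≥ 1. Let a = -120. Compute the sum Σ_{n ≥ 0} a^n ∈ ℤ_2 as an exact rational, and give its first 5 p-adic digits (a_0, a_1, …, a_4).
Σ a^n = 1/(1 − a) = 1/121;  first 5 digits = (1, 0, 0, 1, 0)

v_2(a) = 3 ≥ 1, so the series converges in ℤ_2 to 1/(1 − a) = 1/(1 − (-120)) = 1/121. Expand this rational in ℤ_2: compute digits iteratively via d_i = x_i mod 2, x_{i+1} = (x_i − d_i)/2. The first 5 digits are (1, 0, 0, 1, 0).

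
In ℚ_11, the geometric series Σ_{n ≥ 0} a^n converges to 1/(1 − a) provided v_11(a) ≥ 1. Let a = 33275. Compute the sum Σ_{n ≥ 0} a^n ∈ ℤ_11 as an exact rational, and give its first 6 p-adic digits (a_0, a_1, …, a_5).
Σ a^n = 1/(1 − a) = -1/33274;  first 6 digits = (1, 0, 0, 3, 2, 0)

v_11(a) = 3 ≥ 1, so the series converges in ℤ_11 to 1/(1 − a) = 1/(1 − 33275) = -1/33274. Expand this rational in ℤ_11: compute digits iteratively via d_i = x_i mod 11, x_{i+1} = (x_i − d_i)/11. The first 6 digits are (1, 0, 0, 3, 2, 0).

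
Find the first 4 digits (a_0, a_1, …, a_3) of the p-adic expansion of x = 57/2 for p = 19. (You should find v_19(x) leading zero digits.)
(a_0, …, a_3) = (0, 11, 9, 9)

v_19(57/2) = 1, so a_0 = ... = a_0 = 0. Factor out: x = 19^1 · u with u = 3/2 a unit in ℤ_19. Expand u iteratively via a_{v+i} = u_i mod 19, u_{i+1} = (u_i − a_{v+i})/19:
  u_0 = 3/2;  a_1 = 11;  u_1 = (u_0 − 11)/19 = -1/2
  u_1 = -1/2;  a_2 = 9;  u_2 = (u_1 − 9)/19 = -1/2
  u_2 = -1/2;  a_3 = 9;  u_3 = (u_2 − 9)/19 = -1/2
Digits: (0, 11, 9, 9).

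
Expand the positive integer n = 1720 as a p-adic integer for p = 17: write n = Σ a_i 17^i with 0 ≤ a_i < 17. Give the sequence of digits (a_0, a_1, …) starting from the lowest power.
(a_0, a_1, …) = (3, 16, 5)

Repeated division by 17 gives the digits low-to-high: 1720 = 3 + 16·17^1 + 5·17^2. Digit sequence: (3, 16, 5).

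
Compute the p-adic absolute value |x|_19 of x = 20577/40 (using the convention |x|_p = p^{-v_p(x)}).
|20577/40|_19 = 1/6859

Step 1 — compute v_19(x) by factoring powers of 19 out of the numerator and denominator: v_19(20577/40) = 3. Step 2 — apply |x|_p = p^{-v_p(x)} = 19^{-3} = 1/6859.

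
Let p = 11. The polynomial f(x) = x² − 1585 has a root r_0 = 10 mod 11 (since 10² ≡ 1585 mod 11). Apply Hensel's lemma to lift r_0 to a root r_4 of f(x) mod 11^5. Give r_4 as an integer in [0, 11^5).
r_4 = 37322 (mod 161051)

Hensel's recurrence: r_{i+1} = r_i − f(r_i)·(f′(r_i))^{-1} mod 11^{i+2}, with f′(x) = 2x. Iterate:
  r_0 = 10 (mod 11)
  r_1 = 54 (mod 121)
  r_2 = 54 (mod 1331)
  r_3 = 8040 (mod 14641)
  r_4 = 37322 (mod 161051)
Final: r_4 = 37322, and one checks f(r_4) ≡ 0 mod 11^5.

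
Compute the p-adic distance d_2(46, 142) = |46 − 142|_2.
d_2(46, 142) = 1/32

Step 1 — x − y = 46 − 142 = -96. Step 2 — v_2(-96) = 5 (factor: -96 = −(2^5 · 3); the sign does not affect v_p). Step 3 — |x − y|_2 = 2^{-5} = 1/32.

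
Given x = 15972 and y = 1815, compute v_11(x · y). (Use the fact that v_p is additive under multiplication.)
v_11(28989180) = 5

v_p(x) = 3 (factor: 15972 = 11^3 · 12); v_p(y) = 2 (factor: 1815 = 11^2 · 15). Additivity: v_p(xy) = v_p(x) + v_p(y) = 3 + 2 = 5. (Direct check: xy = 28989180 = 11^5 · (180).)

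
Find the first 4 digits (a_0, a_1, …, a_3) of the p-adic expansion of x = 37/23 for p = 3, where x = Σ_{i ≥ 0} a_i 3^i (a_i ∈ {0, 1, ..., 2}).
(a_0, …, a_3) = (2, 0, 1, 2)

v_3(37/23) = 0 (numerator and denominator both coprime to 3), so x ∈ ℤ_3^×. Compute digits iteratively via a_i = x_i mod 3, x_{i+1} = (x_i − a_i)/3, with x_0 = x:
  x_0 = 37/23;  a_0 = 2;  x_1 = (x_0 − 2)/3 = -3/23
  x_1 = -3/23;  a_1 = 0;  x_2 = (x_1 − 0)/3 = -1/23
  x_2 = -1/23;  a_2 = 1;  x_3 = (x_2 − 1)/3 = -8/23
  x_3 = -8/23;  a_3 = 2;  x_4 = (x_3 − 2)/3 = -18/23
Digits: (2, 0, 1, 2).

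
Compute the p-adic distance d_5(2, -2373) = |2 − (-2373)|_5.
d_5(2, -2373) = 1/125

Step 1 — x − y = 2 − (-2373) = 2375. Step 2 — v_5(2375) = 3 (factor: 2375 = (5^3 · 19); the sign does not affect v_p). Step 3 — |x − y|_5 = 5^{-3} = 1/125.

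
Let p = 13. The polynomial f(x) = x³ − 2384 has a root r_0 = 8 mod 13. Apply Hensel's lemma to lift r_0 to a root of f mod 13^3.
r_2 = 229 (mod 2197)

Hensel: r_{i+1} = r_i − f(r_i)/f′(r_i) mod 13^{i+2}, where f′(x) = 3x². Iterate:
  r_0 = 8 (mod 13)
  r_1 = 60 (mod 169)
  r_2 = 229 (mod 2197)
Final: r = 229 with f(r) ≡ 0 mod 13^3.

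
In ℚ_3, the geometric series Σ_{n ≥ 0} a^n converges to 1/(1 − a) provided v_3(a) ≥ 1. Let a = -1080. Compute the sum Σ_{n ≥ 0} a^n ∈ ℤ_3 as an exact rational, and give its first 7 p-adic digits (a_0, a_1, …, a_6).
Σ a^n = 1/(1 − a) = 1/1081;  first 7 digits = (1, 0, 0, 2, 1, 1, 2)

v_3(a) = 3 ≥ 1, so the series converges in ℤ_3 to 1/(1 − a) = 1/(1 − (-1080)) = 1/1081. Expand this rational in ℤ_3: compute digits iteratively via d_i = x_i mod 3, x_{i+1} = (x_i − d_i)/3. The first 7 digits are (1, 0, 0, 2, 1, 1, 2).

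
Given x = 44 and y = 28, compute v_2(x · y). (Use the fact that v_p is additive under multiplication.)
v_2(1232) = 4

v_p(x) = 2 (factor: 44 = 2^2 · 11); v_p(y) = 2 (factor: 28 = 2^2 · 7). Additivity: v_p(xy) = v_p(x) + v_p(y) = 2 + 2 = 4. (Direct check: xy = 1232 = 2^4 · (77).)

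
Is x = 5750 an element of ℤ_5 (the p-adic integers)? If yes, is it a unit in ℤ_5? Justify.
x ∈ ℤ_5 but not a unit; v_5(x) = 3 > 0

ℤ_5 = {x ∈ ℚ_5 : v_5(x) ≥ 0} and ℤ_5^× = {x ∈ ℤ_5 : v_5(x) = 0}. Here v_5(5750) = v_5(num) − v_5(den) = 3; compare against these criteria.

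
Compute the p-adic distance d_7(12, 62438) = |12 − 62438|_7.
d_7(12, 62438) = 1/2401

Step 1 — x − y = 12 − 62438 = -62426. Step 2 — v_7(-62426) = 4 (factor: -62426 = −(7^4 · 26); the sign does not affect v_p). Step 3 — |x − y|_7 = 7^{-4} = 1/2401.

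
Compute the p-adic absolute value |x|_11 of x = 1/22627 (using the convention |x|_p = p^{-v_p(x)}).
|1/22627|_11 = 1331

Step 1 — compute v_11(x) by factoring powers of 11 out of the numerator and denominator: v_11(1/22627) = -3. Step 2 — apply |x|_p = p^{-v_p(x)} = 11^{3} = 1331.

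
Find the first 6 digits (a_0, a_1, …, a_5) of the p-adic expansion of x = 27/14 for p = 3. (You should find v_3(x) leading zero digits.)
(a_0, …, a_5) = (0, 0, 0, 2, 0, 0)

v_3(27/14) = 3, so a_0 = ... = a_2 = 0. Factor out: x = 3^3 · u with u = 1/14 a unit in ℤ_3. Expand u iteratively via a_{v+i} = u_i mod 3, u_{i+1} = (u_i − a_{v+i})/3:
  u_0 = 1/14;  a_3 = 2;  u_1 = (u_0 − 2)/3 = -9/14
  u_1 = -9/14;  a_4 = 0;  u_2 = (u_1 − 0)/3 = -3/14
  u_2 = -3/14;  a_5 = 0;  u_3 = (u_2 − 0)/3 = -1/14
Digits: (0, 0, 0, 2, 0, 0).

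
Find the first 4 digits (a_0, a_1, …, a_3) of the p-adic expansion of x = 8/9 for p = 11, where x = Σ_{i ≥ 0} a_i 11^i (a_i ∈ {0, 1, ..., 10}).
(a_0, …, a_3) = (7, 8, 9, 4)

v_11(8/9) = 0 (numerator and denominator both coprime to 11), so x ∈ ℤ_11^×. Compute digits iteratively via a_i = x_i mod 11, x_{i+1} = (x_i − a_i)/11, with x_0 = x:
  x_0 = 8/9;  a_0 = 7;  x_1 = (x_0 − 7)/11 = -5/9
  x_1 = -5/9;  a_1 = 8;  x_2 = (x_1 − 8)/11 = -7/9
  x_2 = -7/9;  a_2 = 9;  x_3 = (x_2 − 9)/11 = -8/9
  x_3 = -8/9;  a_3 = 4;  x_4 = (x_3 − 4)/11 = -4/9
Digits: (7, 8, 9, 4).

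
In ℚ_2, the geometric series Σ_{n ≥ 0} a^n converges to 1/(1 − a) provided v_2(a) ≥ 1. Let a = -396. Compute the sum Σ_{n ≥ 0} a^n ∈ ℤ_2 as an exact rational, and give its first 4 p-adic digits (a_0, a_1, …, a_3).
Σ a^n = 1/(1 − a) = 1/397;  first 4 digits = (1, 0, 1, 0)

v_2(a) = 2 ≥ 1, so the series converges in ℤ_2 to 1/(1 − a) = 1/(1 − (-396)) = 1/397. Expand this rational in ℤ_2: compute digits iteratively via d_i = x_i mod 2, x_{i+1} = (x_i − d_i)/2. The first 4 digits are (1, 0, 1, 0).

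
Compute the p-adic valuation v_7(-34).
v_7(-34) = 0

v_7(n) is the largest exponent k such that 7^k divides n. Factor out: -34 = -7^0 · 34. (Sign doesn't affect v_p.) So v_7(-34) = 0.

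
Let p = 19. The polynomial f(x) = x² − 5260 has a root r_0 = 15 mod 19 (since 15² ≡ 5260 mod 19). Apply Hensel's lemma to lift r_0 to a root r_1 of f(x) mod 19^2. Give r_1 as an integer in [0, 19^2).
r_1 = 243 (mod 361)

Hensel's recurrence: r_{i+1} = r_i − f(r_i)·(f′(r_i))^{-1} mod 19^{i+2}, with f′(x) = 2x. Iterate:
  r_0 = 15 (mod 19)
  r_1 = 243 (mod 361)
Final: r_1 = 243, and one checks f(r_1) ≡ 0 mod 19^2.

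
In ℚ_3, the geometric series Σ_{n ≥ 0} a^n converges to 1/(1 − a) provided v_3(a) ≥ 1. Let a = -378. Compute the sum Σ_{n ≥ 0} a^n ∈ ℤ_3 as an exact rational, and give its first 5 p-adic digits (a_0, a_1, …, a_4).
Σ a^n = 1/(1 − a) = 1/379;  first 5 digits = (1, 0, 0, 1, 1)

v_3(a) = 3 ≥ 1, so the series converges in ℤ_3 to 1/(1 − a) = 1/(1 − (-378)) = 1/379. Expand this rational in ℤ_3: compute digits iteratively via d_i = x_i mod 3, x_{i+1} = (x_i − d_i)/3. The first 5 digits are (1, 0, 0, 1, 1).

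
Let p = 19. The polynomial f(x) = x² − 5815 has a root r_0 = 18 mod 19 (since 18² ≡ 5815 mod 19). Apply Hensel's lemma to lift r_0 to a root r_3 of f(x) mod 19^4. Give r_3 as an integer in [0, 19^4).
r_3 = 48715 (mod 130321)

Hensel's recurrence: r_{i+1} = r_i − f(r_i)·(f′(r_i))^{-1} mod 19^{i+2}, with f′(x) = 2x. Iterate:
  r_0 = 18 (mod 19)
  r_1 = 341 (mod 361)
  r_2 = 702 (mod 6859)
  r_3 = 48715 (mod 130321)
Final: r_3 = 48715, and one checks f(r_3) ≡ 0 mod 19^4.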